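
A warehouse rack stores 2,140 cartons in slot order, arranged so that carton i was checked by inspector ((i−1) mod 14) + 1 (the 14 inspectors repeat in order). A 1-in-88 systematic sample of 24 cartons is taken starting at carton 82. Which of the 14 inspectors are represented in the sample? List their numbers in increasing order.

2, 4, 6, 8, 10, 12, 14

Consecutive selections differ by k = 88, so their inspector numbers differ by 88 mod 14 = 4.
gcd(88, 14) = 2, so the sample visits 14/2 = 7 distinct residues mod 14.
Start 82 is inspector 12; the inspectors hit are 2, 4, 6, 8, 10, 12, 14.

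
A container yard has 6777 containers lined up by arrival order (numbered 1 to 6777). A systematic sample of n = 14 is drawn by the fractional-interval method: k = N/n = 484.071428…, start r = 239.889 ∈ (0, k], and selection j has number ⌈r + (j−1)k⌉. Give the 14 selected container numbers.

j=1: r + 0k = 239.889 → ⌈·⌉ = 240
j=2: r + 1k = 723.960428… → ⌈·⌉ = 724
j=3: r + 2k = 1208.031857… → ⌈·⌉ = 1209
j=4: r + 3k = 1692.103285… → ⌈·⌉ = 1693
j=5: r + 4k = 2176.174714… → ⌈·⌉ = 2177
j=6: r + 5k = 2660.246142… → ⌈·⌉ = 2661
j=7: r + 6k = 3144.317571… → ⌈·⌉ = 3145
j=8: r + 7k = 3628.389 → ⌈·⌉ = 3629
j=9: r + 8k = 4112.460428… → ⌈·⌉ = 4113
j=10: r + 9k = 4596.531857… → ⌈·⌉ = 4597
j=11: r + 10k = 5080.603285… → ⌈·⌉ = 5081
j=12: r + 11k = 5564.674714… → ⌈·⌉ = 5565
j=13: r + 12k = 6048.746142… → ⌈·⌉ = 6049
j=14: r + 13k = 6532.817571… → ⌈·⌉ = 6533

240, 724, 1209, 1693, 2177, 2661, 3145, 3629, 4113, 4597, 5081, 5565, 6049, 6533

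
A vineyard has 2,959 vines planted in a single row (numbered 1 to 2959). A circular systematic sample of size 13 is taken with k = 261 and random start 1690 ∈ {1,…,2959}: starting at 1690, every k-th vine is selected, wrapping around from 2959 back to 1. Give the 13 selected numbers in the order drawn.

1690, 1951, 2212, 2473, 2734, 36, 297, 558, 819, 1080, 1341, 1602, 1863

Selection 1: 1690
Selection 2: 1690 + 261 = 1951
Selection 3: 1951 + 261 = 2212
Selection 4: 2212 + 261 = 2473
Selection 5: 2473 + 261 = 2734
Selection 6: 2734 + 261 = 2995 → 2995 − 2959 = 36
Selection 7: 36 + 261 = 297
Selection 8: 297 + 261 = 558
Selection 9: 558 + 261 = 819
Selection 10: 819 + 261 = 1080
Selection 11: 1080 + 261 = 1341
Selection 12: 1341 + 261 = 1602
Selection 13: 1602 + 261 = 1863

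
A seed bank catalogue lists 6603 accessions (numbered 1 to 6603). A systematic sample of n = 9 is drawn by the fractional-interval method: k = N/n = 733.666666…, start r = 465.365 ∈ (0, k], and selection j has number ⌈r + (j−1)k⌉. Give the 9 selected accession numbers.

j=1: r + 0k = 465.365 → ⌈·⌉ = 466
j=2: r + 1k = 1199.031666… → ⌈·⌉ = 1200
j=3: r + 2k = 1932.698333… → ⌈·⌉ = 1933
j=4: r + 3k = 2666.365 → ⌈·⌉ = 2667
j=5: r + 4k = 3400.031666… → ⌈·⌉ = 3401
j=6: r + 5k = 4133.698333… → ⌈·⌉ = 4134
j=7: r + 6k = 4867.365 → ⌈·⌉ = 4868
j=8: r + 7k = 5601.031666… → ⌈·⌉ = 5602
j=9: r + 8k = 6334.698333… → ⌈·⌉ = 6335

466, 1200, 1933, 2667, 3401, 4134, 4868, 5602, 6335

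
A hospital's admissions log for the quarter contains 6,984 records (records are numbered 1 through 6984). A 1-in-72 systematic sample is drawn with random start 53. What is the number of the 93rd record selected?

6677

k = 72
93rd selection = r + (93−1)·k = 53 + 92×72 = 53 + 6624 = 6677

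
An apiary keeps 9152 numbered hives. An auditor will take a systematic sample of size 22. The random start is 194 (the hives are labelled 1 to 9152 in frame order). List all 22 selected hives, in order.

k = N/n = 9152/22 = 416
hive 1: 194
hive 2: 194 + 416 = 610
hive 3: 610 + 416 = 1026
hive 4: 1026 + 416 = 1442
hive 5: 1442 + 416 = 1858
hive 6: 1858 + 416 = 2274
hive 7: 2274 + 416 = 2690
hive 8: 2690 + 416 = 3106
hive 9: 3106 + 416 = 3522
hive 10: 3522 + 416 = 3938
hive 11: 3938 + 416 = 4354
hive 12: 4354 + 416 = 4770
hive 13: 4770 + 416 = 5186
hive 14: 5186 + 416 = 5602
hive 15: 5602 + 416 = 6018
hive 16: 6018 + 416 = 6434
hive 17: 6434 + 416 = 6850
hive 18: 6850 + 416 = 7266
hive 19: 7266 + 416 = 7682
hive 20: 7682 + 416 = 8098
hive 21: 8098 + 416 = 8514
hive 22: 8514 + 416 = 8930

194, 610, 1026, 1442, 1858, 2274, 2690, 3106, 3522, 3938, 4354, 4770, 5186, 5602, 6018, 6434, 6850, 7266, 7682, 8098, 8514, 8930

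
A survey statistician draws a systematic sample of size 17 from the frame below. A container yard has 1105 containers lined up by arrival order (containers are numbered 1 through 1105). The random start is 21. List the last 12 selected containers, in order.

k = N/n = 1105/17 = 65
6th selection = 21 + 5×65 = 346
7th: 346 + 65 = 411
8th: 411 + 65 = 476
9th: 476 + 65 = 541
10th: 541 + 65 = 606
11th: 606 + 65 = 671
12th: 671 + 65 = 736
13th: 736 + 65 = 801
14th: 801 + 65 = 866
15th: 866 + 65 = 931
16th: 931 + 65 = 996
17th: 996 + 65 = 1061

346, 411, 476, 541, 606, 671, 736, 801, 866, 931, 996, 1061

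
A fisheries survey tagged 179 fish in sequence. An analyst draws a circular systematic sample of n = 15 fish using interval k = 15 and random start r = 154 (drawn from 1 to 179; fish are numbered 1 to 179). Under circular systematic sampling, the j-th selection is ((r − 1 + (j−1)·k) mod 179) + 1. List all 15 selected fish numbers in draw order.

Selection 1: 154
Selection 2: 154 + 15 = 169
Selection 3: 169 + 15 = 184 → 184 − 179 = 5
Selection 4: 5 + 15 = 20
Selection 5: 20 + 15 = 35
Selection 6: 35 + 15 = 50
Selection 7: 50 + 15 = 65
Selection 8: 65 + 15 = 80
Selection 9: 80 + 15 = 95
Selection 10: 95 + 15 = 110
Selection 11: 110 + 15 = 125
Selection 12: 125 + 15 = 140
Selection 13: 140 + 15 = 155
Selection 14: 155 + 15 = 170
Selection 15: 170 + 15 = 185 → 185 − 179 = 6

154, 169, 5, 20, 35, 50, 65, 80, 95, 110, 125, 140, 155, 170, 6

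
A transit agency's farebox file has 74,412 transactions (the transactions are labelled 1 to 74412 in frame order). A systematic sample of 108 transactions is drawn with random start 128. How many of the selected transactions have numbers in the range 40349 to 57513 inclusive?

25

k = 74412/108 = 689
First selection ≥ 40349: 128 + ⌈(40349−128)/689⌉·689 = 128 + 59×689 = 40779
Last selection ≤ 57513: 128 + ⌊(57513−128)/689⌋·689 = 128 + 83×689 = 57315
Count = 83 − 59 + 1 = 25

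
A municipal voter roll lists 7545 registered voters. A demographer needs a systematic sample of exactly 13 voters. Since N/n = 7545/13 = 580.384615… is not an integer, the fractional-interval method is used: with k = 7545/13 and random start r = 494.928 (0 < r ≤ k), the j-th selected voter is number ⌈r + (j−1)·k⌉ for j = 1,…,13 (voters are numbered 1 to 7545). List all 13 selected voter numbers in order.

495, 1076, 1656, 2237, 2817, 3397, 3978, 4558, 5139, 5719, 6299, 6880, 7460

j=1: r + 0k = 494.928 → ⌈·⌉ = 495
j=2: r + 1k = 1075.312615… → ⌈·⌉ = 1076
j=3: r + 2k = 1655.697230… → ⌈·⌉ = 1656
j=4: r + 3k = 2236.081846… → ⌈·⌉ = 2237
j=5: r + 4k = 2816.466461… → ⌈·⌉ = 2817
j=6: r + 5k = 3396.851076… → ⌈·⌉ = 3397
j=7: r + 6k = 3977.235692… → ⌈·⌉ = 3978
j=8: r + 7k = 4557.620307… → ⌈·⌉ = 4558
j=9: r + 8k = 5138.004923… → ⌈·⌉ = 5139
j=10: r + 9k = 5718.389538… → ⌈·⌉ = 5719
j=11: r + 10k = 6298.774153… → ⌈·⌉ = 6299
j=12: r + 11k = 6879.158769… → ⌈·⌉ = 6880
j=13: r + 12k = 7459.543384… → ⌈·⌉ = 7460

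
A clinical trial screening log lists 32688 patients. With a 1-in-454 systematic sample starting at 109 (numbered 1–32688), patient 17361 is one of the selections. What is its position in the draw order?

k = 454
position = (17361 − 109)/454 + 1 = 17252/454 + 1 = 38 + 1 = 39

39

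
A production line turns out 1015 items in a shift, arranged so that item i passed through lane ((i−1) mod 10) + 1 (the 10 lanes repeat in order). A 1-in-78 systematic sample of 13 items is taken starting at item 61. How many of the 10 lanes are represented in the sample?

5

Consecutive selections differ by k = 78, so their lane numbers differ by 78 mod 10 = 8.
gcd(78, 10) = 2, so the sample visits 10/2 = 5 distinct residues mod 10.
Start 61 is lane 1; the lanes hit are 1, 3, 5, 7, 9.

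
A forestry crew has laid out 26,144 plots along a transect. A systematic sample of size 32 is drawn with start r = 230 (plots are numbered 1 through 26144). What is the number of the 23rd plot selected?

k = 26144/32 = 817
23rd selection = r + (23−1)·k = 230 + 22×817 = 230 + 17974 = 18204

18204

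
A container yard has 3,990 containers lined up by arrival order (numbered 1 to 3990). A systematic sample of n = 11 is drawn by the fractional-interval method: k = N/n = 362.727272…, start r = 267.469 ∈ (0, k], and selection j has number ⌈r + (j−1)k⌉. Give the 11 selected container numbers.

268, 631, 993, 1356, 1719, 2082, 2444, 2807, 3170, 3533, 3895

j=1: r + 0k = 267.469 → ⌈·⌉ = 268
j=2: r + 1k = 630.196272… → ⌈·⌉ = 631
j=3: r + 2k = 992.923545… → ⌈·⌉ = 993
j=4: r + 3k = 1355.650818… → ⌈·⌉ = 1356
j=5: r + 4k = 1718.378090… → ⌈·⌉ = 1719
j=6: r + 5k = 2081.105363… → ⌈·⌉ = 2082
j=7: r + 6k = 2443.832636… → ⌈·⌉ = 2444
j=8: r + 7k = 2806.559909… → ⌈·⌉ = 2807
j=9: r + 8k = 3169.287181… → ⌈·⌉ = 3170
j=10: r + 9k = 3532.014454… → ⌈·⌉ = 3533
j=11: r + 10k = 3894.741727… → ⌈·⌉ = 3895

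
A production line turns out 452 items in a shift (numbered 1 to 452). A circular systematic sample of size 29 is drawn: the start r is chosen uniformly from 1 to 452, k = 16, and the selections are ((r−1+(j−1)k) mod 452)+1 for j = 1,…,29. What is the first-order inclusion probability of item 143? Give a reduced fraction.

29/452

For each position j, as r ranges over 1…452 the j-th selection hits every item exactly once, so item 143 is selected for exactly 29 of the 452 starts.
Inclusion probability = 29/452.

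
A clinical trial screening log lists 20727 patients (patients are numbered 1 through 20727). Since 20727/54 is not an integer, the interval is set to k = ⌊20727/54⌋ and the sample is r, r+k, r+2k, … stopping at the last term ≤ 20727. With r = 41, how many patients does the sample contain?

k = ⌊20727/54⌋ = 383
Achieved size = ⌊(20727 − 41)/383⌋ + 1 = ⌊20686/383⌋ + 1 = 54 + 1 = 55
(last selection: 41 + 54×383 = 20723 ≤ 20727; next would be 21106 > 20727)

55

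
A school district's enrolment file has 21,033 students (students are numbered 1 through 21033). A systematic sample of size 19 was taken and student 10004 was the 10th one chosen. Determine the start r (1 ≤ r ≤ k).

k = 21033/19 = 1107
r = 10004 − (10−1)×1107 = 10004 − 9963 = 41

41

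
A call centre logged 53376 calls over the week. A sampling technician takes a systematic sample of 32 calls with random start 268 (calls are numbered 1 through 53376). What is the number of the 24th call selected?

38632

k = 53376/32 = 1668
24th selection = r + (24−1)·k = 268 + 23×1668 = 268 + 38364 = 38632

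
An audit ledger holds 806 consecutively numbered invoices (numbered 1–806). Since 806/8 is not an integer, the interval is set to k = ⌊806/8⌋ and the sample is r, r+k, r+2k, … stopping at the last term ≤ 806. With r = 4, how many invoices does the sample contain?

9

k = ⌊806/8⌋ = 100
Achieved size = ⌊(806 − 4)/100⌋ + 1 = ⌊802/100⌋ + 1 = 8 + 1 = 9
(last selection: 4 + 8×100 = 804 ≤ 806; next would be 904 > 806)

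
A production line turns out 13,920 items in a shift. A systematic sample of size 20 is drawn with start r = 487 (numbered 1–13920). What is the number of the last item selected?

13711

k = 13920/20 = 696
20th selection = r + (20−1)·k = 487 + 19×696 = 487 + 13224 = 13711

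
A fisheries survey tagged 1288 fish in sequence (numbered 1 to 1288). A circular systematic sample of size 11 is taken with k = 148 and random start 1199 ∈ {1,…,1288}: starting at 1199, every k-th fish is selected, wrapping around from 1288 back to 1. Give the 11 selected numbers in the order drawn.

1199, 59, 207, 355, 503, 651, 799, 947, 1095, 1243, 103

Selection 1: 1199
Selection 2: 1199 + 148 = 1347 → 1347 − 1288 = 59
Selection 3: 59 + 148 = 207
Selection 4: 207 + 148 = 355
Selection 5: 355 + 148 = 503
Selection 6: 503 + 148 = 651
Selection 7: 651 + 148 = 799
Selection 8: 799 + 148 = 947
Selection 9: 947 + 148 = 1095
Selection 10: 1095 + 148 = 1243
Selection 11: 1243 + 148 = 1391 → 1391 − 1288 = 103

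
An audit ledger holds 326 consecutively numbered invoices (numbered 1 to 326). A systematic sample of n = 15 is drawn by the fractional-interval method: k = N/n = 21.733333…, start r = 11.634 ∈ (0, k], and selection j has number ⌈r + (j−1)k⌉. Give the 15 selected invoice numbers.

12, 34, 56, 77, 99, 121, 143, 164, 186, 208, 229, 251, 273, 295, 316

j=1: r + 0k = 11.634 → ⌈·⌉ = 12
j=2: r + 1k = 33.367333… → ⌈·⌉ = 34
j=3: r + 2k = 55.100666… → ⌈·⌉ = 56
j=4: r + 3k = 76.834 → ⌈·⌉ = 77
j=5: r + 4k = 98.567333… → ⌈·⌉ = 99
j=6: r + 5k = 120.300666… → ⌈·⌉ = 121
j=7: r + 6k = 142.034 → ⌈·⌉ = 143
j=8: r + 7k = 163.767333… → ⌈·⌉ = 164
j=9: r + 8k = 185.500666… → ⌈·⌉ = 186
j=10: r + 9k = 207.234 → ⌈·⌉ = 208
j=11: r + 10k = 228.967333… → ⌈·⌉ = 229
j=12: r + 11k = 250.700666… → ⌈·⌉ = 251
j=13: r + 12k = 272.434 → ⌈·⌉ = 273
j=14: r + 13k = 294.167333… → ⌈·⌉ = 295
j=15: r + 14k = 315.900666… → ⌈·⌉ = 316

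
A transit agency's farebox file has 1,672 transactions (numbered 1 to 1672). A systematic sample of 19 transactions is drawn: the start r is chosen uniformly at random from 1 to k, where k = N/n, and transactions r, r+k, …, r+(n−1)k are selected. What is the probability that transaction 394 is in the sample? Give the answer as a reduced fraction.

k = 1672/19 = 88.
Transaction 394 is selected iff r ≡ 394 (mod 88); exactly one such r in {1,…,88}.
Inclusion probability = 1/88.

1/88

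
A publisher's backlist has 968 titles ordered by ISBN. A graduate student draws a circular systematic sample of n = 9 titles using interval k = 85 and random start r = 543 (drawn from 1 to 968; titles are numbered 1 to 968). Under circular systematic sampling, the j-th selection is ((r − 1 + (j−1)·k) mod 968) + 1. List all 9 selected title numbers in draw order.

Selection 1: 543
Selection 2: 543 + 85 = 628
Selection 3: 628 + 85 = 713
Selection 4: 713 + 85 = 798
Selection 5: 798 + 85 = 883
Selection 6: 883 + 85 = 968
Selection 7: 968 + 85 = 1053 → 1053 − 968 = 85
Selection 8: 85 + 85 = 170
Selection 9: 170 + 85 = 255

543, 628, 713, 798, 883, 968, 85, 170, 255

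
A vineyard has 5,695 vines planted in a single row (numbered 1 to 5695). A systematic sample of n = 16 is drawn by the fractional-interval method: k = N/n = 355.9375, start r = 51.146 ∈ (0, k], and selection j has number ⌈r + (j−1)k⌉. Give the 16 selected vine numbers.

52, 408, 764, 1119, 1475, 1831, 2187, 2543, 2899, 3255, 3611, 3967, 4323, 4679, 5035, 5391

j=1: r + 0k = 51.146 → ⌈·⌉ = 52
j=2: r + 1k = 407.0835 → ⌈·⌉ = 408
j=3: r + 2k = 763.021 → ⌈·⌉ = 764
j=4: r + 3k = 1118.9585 → ⌈·⌉ = 1119
j=5: r + 4k = 1474.896 → ⌈·⌉ = 1475
j=6: r + 5k = 1830.8335 → ⌈·⌉ = 1831
j=7: r + 6k = 2186.771 → ⌈·⌉ = 2187
j=8: r + 7k = 2542.7085 → ⌈·⌉ = 2543
j=9: r + 8k = 2898.646 → ⌈·⌉ = 2899
j=10: r + 9k = 3254.5835 → ⌈·⌉ = 3255
j=11: r + 10k = 3610.521 → ⌈·⌉ = 3611
j=12: r + 11k = 3966.4585 → ⌈·⌉ = 3967
j=13: r + 12k = 4322.396 → ⌈·⌉ = 4323
j=14: r + 13k = 4678.3335 → ⌈·⌉ = 4679
j=15: r + 14k = 5034.271 → ⌈·⌉ = 5035
j=16: r + 15k = 5390.2085 → ⌈·⌉ = 5391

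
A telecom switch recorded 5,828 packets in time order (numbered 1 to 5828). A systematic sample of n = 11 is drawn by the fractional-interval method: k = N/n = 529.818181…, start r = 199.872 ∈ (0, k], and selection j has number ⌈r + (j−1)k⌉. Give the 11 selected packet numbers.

j=1: r + 0k = 199.872 → ⌈·⌉ = 200
j=2: r + 1k = 729.690181… → ⌈·⌉ = 730
j=3: r + 2k = 1259.508363… → ⌈·⌉ = 1260
j=4: r + 3k = 1789.326545… → ⌈·⌉ = 1790
j=5: r + 4k = 2319.144727… → ⌈·⌉ = 2320
j=6: r + 5k = 2848.962909… → ⌈·⌉ = 2849
j=7: r + 6k = 3378.781090… → ⌈·⌉ = 3379
j=8: r + 7k = 3908.599272… → ⌈·⌉ = 3909
j=9: r + 8k = 4438.417454… → ⌈·⌉ = 4439
j=10: r + 9k = 4968.235636… → ⌈·⌉ = 4969
j=11: r + 10k = 5498.053818… → ⌈·⌉ = 5499

200, 730, 1260, 1790, 2320, 2849, 3379, 3909, 4439, 4969, 5499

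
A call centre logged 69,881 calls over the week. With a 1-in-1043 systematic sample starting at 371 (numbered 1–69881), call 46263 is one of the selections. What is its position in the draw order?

k = 1043
position = (46263 − 371)/1043 + 1 = 45892/1043 + 1 = 44 + 1 = 45

45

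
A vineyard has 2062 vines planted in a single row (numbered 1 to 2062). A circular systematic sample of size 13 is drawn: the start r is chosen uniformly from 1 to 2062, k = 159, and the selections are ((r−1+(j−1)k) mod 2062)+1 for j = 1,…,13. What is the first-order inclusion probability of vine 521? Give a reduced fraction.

13/2062

For each position j, as r ranges over 1…2062 the j-th selection hits every vine exactly once, so vine 521 is selected for exactly 13 of the 2062 starts.
Inclusion probability = 13/2062.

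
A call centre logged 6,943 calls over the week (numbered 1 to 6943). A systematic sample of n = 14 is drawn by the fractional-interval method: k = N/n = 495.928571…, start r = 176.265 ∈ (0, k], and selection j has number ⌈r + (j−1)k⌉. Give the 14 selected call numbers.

177, 673, 1169, 1665, 2160, 2656, 3152, 3648, 4144, 4640, 5136, 5632, 6128, 6624

j=1: r + 0k = 176.265 → ⌈·⌉ = 177
j=2: r + 1k = 672.193571… → ⌈·⌉ = 673
j=3: r + 2k = 1168.122142… → ⌈·⌉ = 1169
j=4: r + 3k = 1664.050714… → ⌈·⌉ = 1665
j=5: r + 4k = 2159.979285… → ⌈·⌉ = 2160
j=6: r + 5k = 2655.907857… → ⌈·⌉ = 2656
j=7: r + 6k = 3151.836428… → ⌈·⌉ = 3152
j=8: r + 7k = 3647.765 → ⌈·⌉ = 3648
j=9: r + 8k = 4143.693571… → ⌈·⌉ = 4144
j=10: r + 9k = 4639.622142… → ⌈·⌉ = 4640
j=11: r + 10k = 5135.550714… → ⌈·⌉ = 5136
j=12: r + 11k = 5631.479285… → ⌈·⌉ = 5632
j=13: r + 12k = 6127.407857… → ⌈·⌉ = 6128
j=14: r + 13k = 6623.336428… → ⌈·⌉ = 6624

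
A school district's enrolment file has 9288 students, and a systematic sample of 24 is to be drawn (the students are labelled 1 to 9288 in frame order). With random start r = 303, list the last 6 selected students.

k = N/n = 9288/24 = 387
19th selection = 303 + 18×387 = 7269
20th: 7269 + 387 = 7656
21st: 7656 + 387 = 8043
22nd: 8043 + 387 = 8430
23rd: 8430 + 387 = 8817
24th: 8817 + 387 = 9204

7269, 7656, 8043, 8430, 8817, 9204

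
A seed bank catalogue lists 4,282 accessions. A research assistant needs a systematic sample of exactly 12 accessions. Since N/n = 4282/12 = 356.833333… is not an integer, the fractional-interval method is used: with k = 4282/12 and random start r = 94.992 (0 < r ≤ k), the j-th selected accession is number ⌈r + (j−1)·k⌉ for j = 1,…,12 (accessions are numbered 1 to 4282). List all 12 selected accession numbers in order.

95, 452, 809, 1166, 1523, 1880, 2236, 2593, 2950, 3307, 3664, 4021

j=1: r + 0k = 94.992 → ⌈·⌉ = 95
j=2: r + 1k = 451.825333… → ⌈·⌉ = 452
j=3: r + 2k = 808.658666… → ⌈·⌉ = 809
j=4: r + 3k = 1165.492 → ⌈·⌉ = 1166
j=5: r + 4k = 1522.325333… → ⌈·⌉ = 1523
j=6: r + 5k = 1879.158666… → ⌈·⌉ = 1880
j=7: r + 6k = 2235.992 → ⌈·⌉ = 2236
j=8: r + 7k = 2592.825333… → ⌈·⌉ = 2593
j=9: r + 8k = 2949.658666… → ⌈·⌉ = 2950
j=10: r + 9k = 3306.492 → ⌈·⌉ = 3307
j=11: r + 10k = 3663.325333… → ⌈·⌉ = 3664
j=12: r + 11k = 4020.158666… → ⌈·⌉ = 4021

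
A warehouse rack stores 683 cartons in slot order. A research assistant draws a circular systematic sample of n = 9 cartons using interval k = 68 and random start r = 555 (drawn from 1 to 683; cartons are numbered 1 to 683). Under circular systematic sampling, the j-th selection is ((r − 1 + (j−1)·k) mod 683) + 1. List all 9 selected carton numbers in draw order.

Selection 1: 555
Selection 2: 555 + 68 = 623
Selection 3: 623 + 68 = 691 → 691 − 683 = 8
Selection 4: 8 + 68 = 76
Selection 5: 76 + 68 = 144
Selection 6: 144 + 68 = 212
Selection 7: 212 + 68 = 280
Selection 8: 280 + 68 = 348
Selection 9: 348 + 68 = 416

555, 623, 8, 76, 144, 212, 280, 348, 416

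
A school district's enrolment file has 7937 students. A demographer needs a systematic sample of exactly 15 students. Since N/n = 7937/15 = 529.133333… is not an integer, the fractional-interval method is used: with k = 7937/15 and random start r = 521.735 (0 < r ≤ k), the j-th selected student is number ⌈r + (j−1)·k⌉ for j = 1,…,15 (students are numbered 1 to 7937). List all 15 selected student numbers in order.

j=1: r + 0k = 521.735 → ⌈·⌉ = 522
j=2: r + 1k = 1050.868333… → ⌈·⌉ = 1051
j=3: r + 2k = 1580.001666… → ⌈·⌉ = 1581
j=4: r + 3k = 2109.135 → ⌈·⌉ = 2110
j=5: r + 4k = 2638.268333… → ⌈·⌉ = 2639
j=6: r + 5k = 3167.401666… → ⌈·⌉ = 3168
j=7: r + 6k = 3696.535 → ⌈·⌉ = 3697
j=8: r + 7k = 4225.668333… → ⌈·⌉ = 4226
j=9: r + 8k = 4754.801666… → ⌈·⌉ = 4755
j=10: r + 9k = 5283.935 → ⌈·⌉ = 5284
j=11: r + 10k = 5813.068333… → ⌈·⌉ = 5814
j=12: r + 11k = 6342.201666… → ⌈·⌉ = 6343
j=13: r + 12k = 6871.335 → ⌈·⌉ = 6872
j=14: r + 13k = 7400.468333… → ⌈·⌉ = 7401
j=15: r + 14k = 7929.601666… → ⌈·⌉ = 7930

522, 1051, 1581, 2110, 2639, 3168, 3697, 4226, 4755, 5284, 5814, 6343, 6872, 7401, 7930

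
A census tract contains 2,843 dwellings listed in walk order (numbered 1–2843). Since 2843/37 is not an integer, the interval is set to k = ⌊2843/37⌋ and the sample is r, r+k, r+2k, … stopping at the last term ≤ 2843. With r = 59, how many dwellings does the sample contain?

37

k = ⌊2843/37⌋ = 76
Achieved size = ⌊(2843 − 59)/76⌋ + 1 = ⌊2784/76⌋ + 1 = 36 + 1 = 37
(last selection: 59 + 36×76 = 2795 ≤ 2843; next would be 2871 > 2843)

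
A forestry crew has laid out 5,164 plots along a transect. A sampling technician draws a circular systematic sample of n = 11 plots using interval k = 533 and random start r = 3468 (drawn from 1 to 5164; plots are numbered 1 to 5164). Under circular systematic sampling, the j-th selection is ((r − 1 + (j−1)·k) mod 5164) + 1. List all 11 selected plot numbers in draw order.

Selection 1: 3468
Selection 2: 3468 + 533 = 4001
Selection 3: 4001 + 533 = 4534
Selection 4: 4534 + 533 = 5067
Selection 5: 5067 + 533 = 5600 → 5600 − 5164 = 436
Selection 6: 436 + 533 = 969
Selection 7: 969 + 533 = 1502
Selection 8: 1502 + 533 = 2035
Selection 9: 2035 + 533 = 2568
Selection 10: 2568 + 533 = 3101
Selection 11: 3101 + 533 = 3634

3468, 4001, 4534, 5067, 436, 969, 1502, 2035, 2568, 3101, 3634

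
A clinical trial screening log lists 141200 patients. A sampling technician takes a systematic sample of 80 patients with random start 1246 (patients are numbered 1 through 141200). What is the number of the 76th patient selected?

133621

k = 141200/80 = 1765
76th selection = r + (76−1)·k = 1246 + 75×1765 = 1246 + 132375 = 133621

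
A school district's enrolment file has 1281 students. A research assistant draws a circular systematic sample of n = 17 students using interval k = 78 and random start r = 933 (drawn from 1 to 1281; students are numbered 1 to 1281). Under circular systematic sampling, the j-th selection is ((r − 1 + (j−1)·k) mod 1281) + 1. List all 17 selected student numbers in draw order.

Selection 1: 933
Selection 2: 933 + 78 = 1011
Selection 3: 1011 + 78 = 1089
Selection 4: 1089 + 78 = 1167
Selection 5: 1167 + 78 = 1245
Selection 6: 1245 + 78 = 1323 → 1323 − 1281 = 42
Selection 7: 42 + 78 = 120
Selection 8: 120 + 78 = 198
Selection 9: 198 + 78 = 276
Selection 10: 276 + 78 = 354
Selection 11: 354 + 78 = 432
Selection 12: 432 + 78 = 510
Selection 13: 510 + 78 = 588
Selection 14: 588 + 78 = 666
Selection 15: 666 + 78 = 744
Selection 16: 744 + 78 = 822
Selection 17: 822 + 78 = 900

933, 1011, 1089, 1167, 1245, 42, 120, 198, 276, 354, 432, 510, 588, 666, 744, 822, 900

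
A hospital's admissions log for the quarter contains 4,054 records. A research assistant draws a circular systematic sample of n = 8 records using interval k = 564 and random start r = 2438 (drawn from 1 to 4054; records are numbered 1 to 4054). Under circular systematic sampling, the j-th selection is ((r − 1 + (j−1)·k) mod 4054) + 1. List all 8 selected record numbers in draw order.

2438, 3002, 3566, 76, 640, 1204, 1768, 2332

Selection 1: 2438
Selection 2: 2438 + 564 = 3002
Selection 3: 3002 + 564 = 3566
Selection 4: 3566 + 564 = 4130 → 4130 − 4054 = 76
Selection 5: 76 + 564 = 640
Selection 6: 640 + 564 = 1204
Selection 7: 1204 + 564 = 1768
Selection 8: 1768 + 564 = 2332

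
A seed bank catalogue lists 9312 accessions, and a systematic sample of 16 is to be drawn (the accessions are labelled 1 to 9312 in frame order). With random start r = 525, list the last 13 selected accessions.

k = N/n = 9312/16 = 582
4th selection = 525 + 3×582 = 2271
5th: 2271 + 582 = 2853
6th: 2853 + 582 = 3435
7th: 3435 + 582 = 4017
8th: 4017 + 582 = 4599
9th: 4599 + 582 = 5181
10th: 5181 + 582 = 5763
11th: 5763 + 582 = 6345
12th: 6345 + 582 = 6927
13th: 6927 + 582 = 7509
14th: 7509 + 582 = 8091
15th: 8091 + 582 = 8673
16th: 8673 + 582 = 9255

2271, 2853, 3435, 4017, 4599, 5181, 5763, 6345, 6927, 7509, 8091, 8673, 9255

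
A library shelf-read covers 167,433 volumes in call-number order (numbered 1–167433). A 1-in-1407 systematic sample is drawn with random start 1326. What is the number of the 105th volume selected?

147654

k = 1407
105th selection = r + (105−1)·k = 1326 + 104×1407 = 1326 + 146328 = 147654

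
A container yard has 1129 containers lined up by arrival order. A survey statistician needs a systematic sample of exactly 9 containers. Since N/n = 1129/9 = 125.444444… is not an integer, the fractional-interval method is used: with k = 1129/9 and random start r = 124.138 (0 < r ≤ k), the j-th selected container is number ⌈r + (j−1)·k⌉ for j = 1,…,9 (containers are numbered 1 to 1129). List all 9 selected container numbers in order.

125, 250, 376, 501, 626, 752, 877, 1003, 1128

j=1: r + 0k = 124.138 → ⌈·⌉ = 125
j=2: r + 1k = 249.582444… → ⌈·⌉ = 250
j=3: r + 2k = 375.026888… → ⌈·⌉ = 376
j=4: r + 3k = 500.471333… → ⌈·⌉ = 501
j=5: r + 4k = 625.915777… → ⌈·⌉ = 626
j=6: r + 5k = 751.360222… → ⌈·⌉ = 752
j=7: r + 6k = 876.804666… → ⌈·⌉ = 877
j=8: r + 7k = 1002.249111… → ⌈·⌉ = 1003
j=9: r + 8k = 1127.693555… → ⌈·⌉ = 1128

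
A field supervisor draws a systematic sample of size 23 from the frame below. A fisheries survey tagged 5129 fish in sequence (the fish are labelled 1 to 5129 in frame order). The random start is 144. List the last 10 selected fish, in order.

3043, 3266, 3489, 3712, 3935, 4158, 4381, 4604, 4827, 5050

k = N/n = 5129/23 = 223
14th selection = 144 + 13×223 = 3043
15th: 3043 + 223 = 3266
16th: 3266 + 223 = 3489
17th: 3489 + 223 = 3712
18th: 3712 + 223 = 3935
19th: 3935 + 223 = 4158
20th: 4158 + 223 = 4381
21st: 4381 + 223 = 4604
22nd: 4604 + 223 = 4827
23rd: 4827 + 223 = 5050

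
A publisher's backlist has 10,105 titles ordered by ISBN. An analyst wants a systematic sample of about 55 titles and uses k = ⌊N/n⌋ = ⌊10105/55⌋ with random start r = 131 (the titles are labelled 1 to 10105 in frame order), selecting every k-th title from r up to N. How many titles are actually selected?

55

k = ⌊10105/55⌋ = 183
Achieved size = ⌊(10105 − 131)/183⌋ + 1 = ⌊9974/183⌋ + 1 = 54 + 1 = 55
(last selection: 131 + 54×183 = 10013 ≤ 10105; next would be 10196 > 10105)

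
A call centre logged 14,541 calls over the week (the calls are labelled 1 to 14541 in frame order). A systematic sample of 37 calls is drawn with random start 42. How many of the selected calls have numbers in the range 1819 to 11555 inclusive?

25

k = 14541/37 = 393
First selection ≥ 1819: 42 + ⌈(1819−42)/393⌉·393 = 42 + 5×393 = 2007
Last selection ≤ 11555: 42 + ⌊(11555−42)/393⌋·393 = 42 + 29×393 = 11439
Count = 29 − 5 + 1 = 25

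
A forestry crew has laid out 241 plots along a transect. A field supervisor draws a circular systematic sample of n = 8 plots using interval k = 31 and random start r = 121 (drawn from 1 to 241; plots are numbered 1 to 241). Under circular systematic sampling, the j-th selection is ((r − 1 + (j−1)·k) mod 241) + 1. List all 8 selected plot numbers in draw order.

121, 152, 183, 214, 4, 35, 66, 97

Selection 1: 121
Selection 2: 121 + 31 = 152
Selection 3: 152 + 31 = 183
Selection 4: 183 + 31 = 214
Selection 5: 214 + 31 = 245 → 245 − 241 = 4
Selection 6: 4 + 31 = 35
Selection 7: 35 + 31 = 66
Selection 8: 66 + 31 = 97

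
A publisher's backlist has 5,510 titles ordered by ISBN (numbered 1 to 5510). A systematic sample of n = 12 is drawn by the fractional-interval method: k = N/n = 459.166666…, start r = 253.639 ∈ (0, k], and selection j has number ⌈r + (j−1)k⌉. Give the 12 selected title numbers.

j=1: r + 0k = 253.639 → ⌈·⌉ = 254
j=2: r + 1k = 712.805666… → ⌈·⌉ = 713
j=3: r + 2k = 1171.972333… → ⌈·⌉ = 1172
j=4: r + 3k = 1631.139 → ⌈·⌉ = 1632
j=5: r + 4k = 2090.305666… → ⌈·⌉ = 2091
j=6: r + 5k = 2549.472333… → ⌈·⌉ = 2550
j=7: r + 6k = 3008.639 → ⌈·⌉ = 3009
j=8: r + 7k = 3467.805666… → ⌈·⌉ = 3468
j=9: r + 8k = 3926.972333… → ⌈·⌉ = 3927
j=10: r + 9k = 4386.139 → ⌈·⌉ = 4387
j=11: r + 10k = 4845.305666… → ⌈·⌉ = 4846
j=12: r + 11k = 5304.472333… → ⌈·⌉ = 5305

254, 713, 1172, 1632, 2091, 2550, 3009, 3468, 3927, 4387, 4846, 5305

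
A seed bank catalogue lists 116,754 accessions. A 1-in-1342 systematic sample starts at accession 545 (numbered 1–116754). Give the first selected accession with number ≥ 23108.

k = 1342
Steps past start: ⌈(23108 − 545)/1342⌉ = ⌈22563/1342⌉ = 17
Selected accession: 545 + 17×1342 = 23359

23359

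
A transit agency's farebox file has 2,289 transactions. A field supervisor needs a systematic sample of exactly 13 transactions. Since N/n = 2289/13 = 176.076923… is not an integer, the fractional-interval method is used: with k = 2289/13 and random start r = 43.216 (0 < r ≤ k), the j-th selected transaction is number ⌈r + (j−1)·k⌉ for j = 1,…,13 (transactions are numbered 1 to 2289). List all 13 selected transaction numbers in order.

j=1: r + 0k = 43.216 → ⌈·⌉ = 44
j=2: r + 1k = 219.292923… → ⌈·⌉ = 220
j=3: r + 2k = 395.369846… → ⌈·⌉ = 396
j=4: r + 3k = 571.446769… → ⌈·⌉ = 572
j=5: r + 4k = 747.523692… → ⌈·⌉ = 748
j=6: r + 5k = 923.600615… → ⌈·⌉ = 924
j=7: r + 6k = 1099.677538… → ⌈·⌉ = 1100
j=8: r + 7k = 1275.754461… → ⌈·⌉ = 1276
j=9: r + 8k = 1451.831384… → ⌈·⌉ = 1452
j=10: r + 9k = 1627.908307… → ⌈·⌉ = 1628
j=11: r + 10k = 1803.985230… → ⌈·⌉ = 1804
j=12: r + 11k = 1980.062153… → ⌈·⌉ = 1981
j=13: r + 12k = 2156.139076… → ⌈·⌉ = 2157

44, 220, 396, 572, 748, 924, 1100, 1276, 1452, 1628, 1804, 1981, 2157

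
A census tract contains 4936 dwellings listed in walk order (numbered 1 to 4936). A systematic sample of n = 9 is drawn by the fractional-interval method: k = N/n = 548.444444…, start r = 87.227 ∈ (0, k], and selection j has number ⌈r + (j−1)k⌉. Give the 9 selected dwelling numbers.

j=1: r + 0k = 87.227 → ⌈·⌉ = 88
j=2: r + 1k = 635.671444… → ⌈·⌉ = 636
j=3: r + 2k = 1184.115888… → ⌈·⌉ = 1185
j=4: r + 3k = 1732.560333… → ⌈·⌉ = 1733
j=5: r + 4k = 2281.004777… → ⌈·⌉ = 2282
j=6: r + 5k = 2829.449222… → ⌈·⌉ = 2830
j=7: r + 6k = 3377.893666… → ⌈·⌉ = 3378
j=8: r + 7k = 3926.338111… → ⌈·⌉ = 3927
j=9: r + 8k = 4474.782555… → ⌈·⌉ = 4475

88, 636, 1185, 1733, 2282, 2830, 3378, 3927, 4475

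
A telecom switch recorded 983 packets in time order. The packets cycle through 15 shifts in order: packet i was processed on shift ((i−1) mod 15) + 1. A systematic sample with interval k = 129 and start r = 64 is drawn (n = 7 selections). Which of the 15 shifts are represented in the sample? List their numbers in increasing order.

Consecutive selections differ by k = 129, so their shift numbers differ by 129 mod 15 = 9.
gcd(129, 15) = 3, so the sample visits 15/3 = 5 distinct residues mod 15.
Start 64 is shift 4; the shifts hit are 1, 4, 7, 10, 13.

1, 4, 7, 10, 13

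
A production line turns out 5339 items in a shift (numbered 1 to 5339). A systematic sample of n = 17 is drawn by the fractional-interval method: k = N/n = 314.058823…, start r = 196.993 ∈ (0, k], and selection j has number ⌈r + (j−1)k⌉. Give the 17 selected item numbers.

j=1: r + 0k = 196.993 → ⌈·⌉ = 197
j=2: r + 1k = 511.051823… → ⌈·⌉ = 512
j=3: r + 2k = 825.110647… → ⌈·⌉ = 826
j=4: r + 3k = 1139.169470… → ⌈·⌉ = 1140
j=5: r + 4k = 1453.228294… → ⌈·⌉ = 1454
j=6: r + 5k = 1767.287117… → ⌈·⌉ = 1768
j=7: r + 6k = 2081.345941… → ⌈·⌉ = 2082
j=8: r + 7k = 2395.404764… → ⌈·⌉ = 2396
j=9: r + 8k = 2709.463588… → ⌈·⌉ = 2710
j=10: r + 9k = 3023.522411… → ⌈·⌉ = 3024
j=11: r + 10k = 3337.581235… → ⌈·⌉ = 3338
j=12: r + 11k = 3651.640058… → ⌈·⌉ = 3652
j=13: r + 12k = 3965.698882… → ⌈·⌉ = 3966
j=14: r + 13k = 4279.757705… → ⌈·⌉ = 4280
j=15: r + 14k = 4593.816529… → ⌈·⌉ = 4594
j=16: r + 15k = 4907.875352… → ⌈·⌉ = 4908
j=17: r + 16k = 5221.934176… → ⌈·⌉ = 5222

197, 512, 826, 1140, 1454, 1768, 2082, 2396, 2710, 3024, 3338, 3652, 3966, 4280, 4594, 4908, 5222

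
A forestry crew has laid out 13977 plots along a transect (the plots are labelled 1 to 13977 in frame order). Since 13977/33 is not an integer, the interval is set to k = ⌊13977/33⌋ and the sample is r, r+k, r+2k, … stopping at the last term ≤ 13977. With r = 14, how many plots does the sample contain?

34

k = ⌊13977/33⌋ = 423
Achieved size = ⌊(13977 − 14)/423⌋ + 1 = ⌊13963/423⌋ + 1 = 33 + 1 = 34
(last selection: 14 + 33×423 = 13973 ≤ 13977; next would be 14396 > 13977)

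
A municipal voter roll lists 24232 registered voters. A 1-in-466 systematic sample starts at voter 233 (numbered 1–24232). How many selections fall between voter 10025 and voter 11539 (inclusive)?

3

k = 466
First selection ≥ 10025: 233 + ⌈(10025−233)/466⌉·466 = 233 + 22×466 = 10485
Last selection ≤ 11539: 233 + ⌊(11539−233)/466⌋·466 = 233 + 24×466 = 11417
Count = 24 − 22 + 1 = 3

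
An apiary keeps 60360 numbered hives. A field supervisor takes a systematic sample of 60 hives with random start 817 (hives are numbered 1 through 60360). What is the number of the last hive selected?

60171

k = 60360/60 = 1006
60th selection = r + (60−1)·k = 817 + 59×1006 = 817 + 59354 = 60171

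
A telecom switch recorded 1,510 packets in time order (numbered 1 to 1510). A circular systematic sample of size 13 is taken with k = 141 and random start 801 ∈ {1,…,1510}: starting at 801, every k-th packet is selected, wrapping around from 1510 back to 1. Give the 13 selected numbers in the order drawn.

Selection 1: 801
Selection 2: 801 + 141 = 942
Selection 3: 942 + 141 = 1083
Selection 4: 1083 + 141 = 1224
Selection 5: 1224 + 141 = 1365
Selection 6: 1365 + 141 = 1506
Selection 7: 1506 + 141 = 1647 → 1647 − 1510 = 137
Selection 8: 137 + 141 = 278
Selection 9: 278 + 141 = 419
Selection 10: 419 + 141 = 560
Selection 11: 560 + 141 = 701
Selection 12: 701 + 141 = 842
Selection 13: 842 + 141 = 983

801, 942, 1083, 1224, 1365, 1506, 137, 278, 419, 560, 701, 842, 983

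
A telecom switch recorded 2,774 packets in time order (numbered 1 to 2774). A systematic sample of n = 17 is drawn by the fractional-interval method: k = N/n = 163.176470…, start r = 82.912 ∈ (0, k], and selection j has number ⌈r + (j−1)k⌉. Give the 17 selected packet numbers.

83, 247, 410, 573, 736, 899, 1062, 1226, 1389, 1552, 1715, 1878, 2042, 2205, 2368, 2531, 2694

j=1: r + 0k = 82.912 → ⌈·⌉ = 83
j=2: r + 1k = 246.088470… → ⌈·⌉ = 247
j=3: r + 2k = 409.264941… → ⌈·⌉ = 410
j=4: r + 3k = 572.441411… → ⌈·⌉ = 573
j=5: r + 4k = 735.617882… → ⌈·⌉ = 736
j=6: r + 5k = 898.794352… → ⌈·⌉ = 899
j=7: r + 6k = 1061.970823… → ⌈·⌉ = 1062
j=8: r + 7k = 1225.147294… → ⌈·⌉ = 1226
j=9: r + 8k = 1388.323764… → ⌈·⌉ = 1389
j=10: r + 9k = 1551.500235… → ⌈·⌉ = 1552
j=11: r + 10k = 1714.676705… → ⌈·⌉ = 1715
j=12: r + 11k = 1877.853176… → ⌈·⌉ = 1878
j=13: r + 12k = 2041.029647… → ⌈·⌉ = 2042
j=14: r + 13k = 2204.206117… → ⌈·⌉ = 2205
j=15: r + 14k = 2367.382588… → ⌈·⌉ = 2368
j=16: r + 15k = 2530.559058… → ⌈·⌉ = 2531
j=17: r + 16k = 2693.735529… → ⌈·⌉ = 2694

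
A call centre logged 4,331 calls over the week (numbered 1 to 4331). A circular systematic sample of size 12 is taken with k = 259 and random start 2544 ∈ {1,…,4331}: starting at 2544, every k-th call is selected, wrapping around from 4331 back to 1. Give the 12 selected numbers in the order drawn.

Selection 1: 2544
Selection 2: 2544 + 259 = 2803
Selection 3: 2803 + 259 = 3062
Selection 4: 3062 + 259 = 3321
Selection 5: 3321 + 259 = 3580
Selection 6: 3580 + 259 = 3839
Selection 7: 3839 + 259 = 4098
Selection 8: 4098 + 259 = 4357 → 4357 − 4331 = 26
Selection 9: 26 + 259 = 285
Selection 10: 285 + 259 = 544
Selection 11: 544 + 259 = 803
Selection 12: 803 + 259 = 1062

2544, 2803, 3062, 3321, 3580, 3839, 4098, 26, 285, 544, 803, 1062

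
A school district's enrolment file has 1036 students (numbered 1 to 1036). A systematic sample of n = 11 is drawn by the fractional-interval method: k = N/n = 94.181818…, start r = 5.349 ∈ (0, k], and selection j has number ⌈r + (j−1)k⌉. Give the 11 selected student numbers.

j=1: r + 0k = 5.349 → ⌈·⌉ = 6
j=2: r + 1k = 99.530818… → ⌈·⌉ = 100
j=3: r + 2k = 193.712636… → ⌈·⌉ = 194
j=4: r + 3k = 287.894454… → ⌈·⌉ = 288
j=5: r + 4k = 382.076272… → ⌈·⌉ = 383
j=6: r + 5k = 476.258090… → ⌈·⌉ = 477
j=7: r + 6k = 570.439909… → ⌈·⌉ = 571
j=8: r + 7k = 664.621727… → ⌈·⌉ = 665
j=9: r + 8k = 758.803545… → ⌈·⌉ = 759
j=10: r + 9k = 852.985363… → ⌈·⌉ = 853
j=11: r + 10k = 947.167181… → ⌈·⌉ = 948

6, 100, 194, 288, 383, 477, 571, 665, 759, 853, 948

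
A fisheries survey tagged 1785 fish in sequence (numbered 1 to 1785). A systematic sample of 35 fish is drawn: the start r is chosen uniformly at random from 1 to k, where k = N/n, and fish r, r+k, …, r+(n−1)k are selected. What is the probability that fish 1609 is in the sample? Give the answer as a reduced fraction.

k = 1785/35 = 51.
Fish 1609 is selected iff r ≡ 1609 (mod 51); exactly one such r in {1,…,51}.
Inclusion probability = 1/51.

1/51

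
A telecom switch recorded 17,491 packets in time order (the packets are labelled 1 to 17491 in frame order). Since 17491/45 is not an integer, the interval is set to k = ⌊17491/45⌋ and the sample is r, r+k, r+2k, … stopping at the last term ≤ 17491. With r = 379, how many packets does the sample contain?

k = ⌊17491/45⌋ = 388
Achieved size = ⌊(17491 − 379)/388⌋ + 1 = ⌊17112/388⌋ + 1 = 44 + 1 = 45
(last selection: 379 + 44×388 = 17451 ≤ 17491; next would be 17839 > 17491)

45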